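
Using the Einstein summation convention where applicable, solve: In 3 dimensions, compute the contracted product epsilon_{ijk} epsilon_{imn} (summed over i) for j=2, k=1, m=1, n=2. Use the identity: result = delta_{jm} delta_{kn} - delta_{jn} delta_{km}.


Using the identity: epsilon_{ijk} epsilon_{imn} = delta_{jm} delta_{kn} - delta_{jn} delta_{km}.
delta_{21} = 0
delta_{12} = 0
delta_{22} = 1
delta_{11} = 1
Result = 0 * 0 - 1 * 1 = 0 - 1 = -1

-1


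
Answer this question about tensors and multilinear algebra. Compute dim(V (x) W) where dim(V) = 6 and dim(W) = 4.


The dimension of a tensor product is the product of dimensions.
dim(V) = 6, dim(W) = 4
dim(V (x) W) = 6 * 4 = 24

24


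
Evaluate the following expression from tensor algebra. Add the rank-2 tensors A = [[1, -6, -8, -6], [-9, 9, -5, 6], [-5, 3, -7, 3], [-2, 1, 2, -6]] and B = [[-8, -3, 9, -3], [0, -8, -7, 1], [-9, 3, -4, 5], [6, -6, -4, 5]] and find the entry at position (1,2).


Tensor addition is component-wise: (A + B)_{ij} = A_{ij} + B_{ij}.
A_{12} = -6
B_{12} = -3
(A + B)_{12} = -6 + -3 = -9

-9


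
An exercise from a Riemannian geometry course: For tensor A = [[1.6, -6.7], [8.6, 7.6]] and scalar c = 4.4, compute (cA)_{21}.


Scalar multiplication: (cA)_{ij} = c * A_{ij}.
c = 4.4
A_{21} = 8.6
(cA)_{21} = 4.4 * 8.6 = 37.84

37.84


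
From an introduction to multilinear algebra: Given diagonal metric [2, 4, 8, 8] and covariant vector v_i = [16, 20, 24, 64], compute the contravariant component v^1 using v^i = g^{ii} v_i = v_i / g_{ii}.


To raise an index with a diagonal metric: v^i = v_i / g_{ii}.
For index 1: v_1 = 16, g_{11} = 2
v^1 = 16 / 2 = 8

8


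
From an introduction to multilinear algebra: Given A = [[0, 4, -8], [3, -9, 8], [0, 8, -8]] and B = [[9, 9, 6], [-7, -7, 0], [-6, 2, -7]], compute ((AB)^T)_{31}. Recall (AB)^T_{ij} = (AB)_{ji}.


(AB)^T_{ij} = (AB)_{ji} = sum_k A_{jk} B_{ki}.
For i=3, j=1 we need (AB)_{13}:
A_{11} * B_{13} = 0 * 6 = 0
A_{12} * B_{23} = 4 * 0 = 0
A_{13} * B_{33} = -8 * -7 = 56
Sum = 0 + 0 + 56 = 56

56


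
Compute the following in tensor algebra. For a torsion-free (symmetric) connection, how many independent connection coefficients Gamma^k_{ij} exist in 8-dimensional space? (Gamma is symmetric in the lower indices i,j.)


Christoffel symbols Gamma^k_{ij} are symmetric in i,j, so there are d * d(d+1)/2 independent symbols.
d = 8
d(d+1)/2 = 8 * 9 / 2 = 36
Total = 8 * 36 = 288

288


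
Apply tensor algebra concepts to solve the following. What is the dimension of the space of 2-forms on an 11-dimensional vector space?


The dimension of the space of p-forms on an n-dimensional space is C(n, p).
n = 11, p = 2
C(11, 2) = 11! / (2! * 9!) = 55

55


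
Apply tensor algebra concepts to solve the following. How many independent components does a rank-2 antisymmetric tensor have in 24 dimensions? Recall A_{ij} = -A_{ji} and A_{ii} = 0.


An antisymmetric rank-2 tensor satisfies A_{ij} = -A_{ji}, so diagonal entries are zero.
The independent components are the upper-triangular entries: C(n, 2) = n(n-1)/2.
n = 24
C(24, 2) = 24 * 23 / 2 = 552 / 2 = 276

276


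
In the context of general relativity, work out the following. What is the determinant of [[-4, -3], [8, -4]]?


For a 2x2 matrix [[a, b], [c, d]], det = a*d - b*c.
a = -4, b = -3, c = 8, d = -4
a*d = -4 * -4 = 16
b*c = -3 * 8 = -24
det = 16 - -24 = 40

40


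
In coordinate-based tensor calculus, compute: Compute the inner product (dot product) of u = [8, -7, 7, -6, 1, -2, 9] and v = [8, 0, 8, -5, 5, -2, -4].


The inner product u . v = sum of u_i * v_i.
Term-by-term: 8 * 8, -7 * 0, 7 * 8, -6 * -5, 1 * 5, -2 * -2, 9 * -4
Products: 64, 0, 56, 30, 5, 4, -36
Sum = 64 + 0 + 56 + 30 + 5 + 4 + -36 = 123

123


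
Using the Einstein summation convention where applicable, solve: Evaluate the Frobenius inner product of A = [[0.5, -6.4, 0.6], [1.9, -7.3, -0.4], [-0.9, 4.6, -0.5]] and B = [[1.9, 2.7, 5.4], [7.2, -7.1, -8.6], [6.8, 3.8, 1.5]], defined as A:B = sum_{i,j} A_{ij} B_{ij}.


A:B = sum over all i,j of A_{ij} * B_{ij}.
Row 1: 0.5*1.9=0.95, -6.4*2.7=-17.28, 0.6*5.4=3.24 => row sum = -13.09
Row 2: 1.9*7.2=13.68, -7.3*-7.1=51.83, -0.4*-8.6=3.44 => row sum = 68.95
Row 3: -0.9*6.8=-6.12, 4.6*3.8=17.48, -0.5*1.5=-0.75 => row sum = 10.61
Total = -13.09 + 68.95 + 10.61 = 66.47

66.47


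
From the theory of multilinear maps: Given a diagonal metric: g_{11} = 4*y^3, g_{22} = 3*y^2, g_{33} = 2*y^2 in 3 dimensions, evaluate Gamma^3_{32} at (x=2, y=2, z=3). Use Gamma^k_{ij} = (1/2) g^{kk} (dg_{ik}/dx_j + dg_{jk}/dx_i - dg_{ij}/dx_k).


For a diagonal metric, Gamma^k_{ij} = (1/2) g^{kk} (dg_{ik}/dx_j + dg_{jk}/dx_i - dg_{ij}/dx_k).
The metric is diagonal, so g_{ab} = 0 for a != b.
At the given point: g_{11} = 32, g_{22} = 12, g_{33} = 8
g^{33} = 1/8
dg_{33}/dx_2 = dg_{33}/dx_2 = 8
dg_{23}/dx_3 = 0 (off-diagonal)
dg_{32}/dx_3 = 0 (off-diagonal)
Numerator = 8 + 0 - 0 = 8
Gamma^3_{32} = 8 / (2 * 8) = 1/2

1/2


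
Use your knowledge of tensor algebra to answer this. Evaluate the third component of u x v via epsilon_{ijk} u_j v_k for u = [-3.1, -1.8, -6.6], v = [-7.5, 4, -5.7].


(u x v)_3 = sum_{j,k} epsilon_{3jk} u_j v_k. Only permutations of (1,2,3) contribute; the two non-zero terms are:
eps_{312} u_1 v_2 = 1 * -3.1 * 4 = -12.4
eps_{321} u_2 v_1 = -1 * -1.8 * -7.5 = -13.5
(u x v)_3 = -25.9

-25.9


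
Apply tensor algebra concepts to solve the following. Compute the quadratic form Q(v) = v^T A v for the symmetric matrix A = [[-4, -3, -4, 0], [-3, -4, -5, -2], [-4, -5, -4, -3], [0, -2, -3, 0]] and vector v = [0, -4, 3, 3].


First compute Av:
(Av)_1 = -4*0 + -3*-4 + -4*3 + 0*3 = 0
(Av)_2 = -3*0 + -4*-4 + -5*3 + -2*3 = -5
(Av)_3 = -4*0 + -5*-4 + -4*3 + -3*3 = -1
(Av)_4 = 0*0 + -2*-4 + -3*3 + 0*3 = -1
Av = [0, -5, -1, -1]
Then v^T (Av) = 0*0 + -4*-5 + 3*-1 + 3*-1
= 0 + 20 + -3 + -3 = 14

14


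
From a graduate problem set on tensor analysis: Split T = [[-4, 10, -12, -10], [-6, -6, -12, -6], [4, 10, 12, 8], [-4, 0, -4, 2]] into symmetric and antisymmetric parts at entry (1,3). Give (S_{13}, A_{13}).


T_{13} = -12
T_{31} = 4
S_{13} = (-12 + 4)/2 = -8/2 = -4
A_{13} = (-12 - 4)/2 = -16/2 = -8
Check: S + A = -4 + -8 = -12 = T_{13}.

(-4, -8)


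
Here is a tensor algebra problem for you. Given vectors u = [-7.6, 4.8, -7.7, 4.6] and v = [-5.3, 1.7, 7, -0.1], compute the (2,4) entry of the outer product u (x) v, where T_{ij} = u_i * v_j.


The outer product entry T_{ij} = u_i * v_j.
We need i=2, j=4.
u_2 = 4.8, v_4 = -0.1
T_{2,4} = 4.8 * -0.1 = -0.48

-0.48


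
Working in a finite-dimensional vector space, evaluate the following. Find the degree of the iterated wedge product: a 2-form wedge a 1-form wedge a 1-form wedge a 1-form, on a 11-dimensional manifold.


The degree of a wedge product is the sum of the degrees of the individual forms.
Degrees: 2, 1, 1, 1
Total degree = 2 + 1 + 1 + 1 = 5

5


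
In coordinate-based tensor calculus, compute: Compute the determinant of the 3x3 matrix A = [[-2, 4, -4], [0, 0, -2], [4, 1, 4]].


Expanding along the first row, det(A) = a11*M_11 - a12*M_12 + a13*M_13, where M_1j is the (1,j) minor.
Minor M_11 = 0*4 - -2*1 = 2
Minor M_12 = 0*4 - -2*4 = 8
Minor M_13 = 0*1 - 0*4 = 0
det = -2*(2) - 4*(8) + -4*(0)
    = -4 - 32 + 0
    = -36

-36


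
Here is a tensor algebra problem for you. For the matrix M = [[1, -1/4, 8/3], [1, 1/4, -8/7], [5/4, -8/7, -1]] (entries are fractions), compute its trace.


The trace is the sum of diagonal entries.
Diagonal: M[1,1] = 1, M[2,2] = 1/4, M[3,3] = -1
Tr(M) = 1 + 1/4 + -1
Computing step by step:
After adding M[1,1]: 1
After adding M[2,2]: 5/4
After adding M[3,3]: 1/4
Tr(M) = 1/4

1/4


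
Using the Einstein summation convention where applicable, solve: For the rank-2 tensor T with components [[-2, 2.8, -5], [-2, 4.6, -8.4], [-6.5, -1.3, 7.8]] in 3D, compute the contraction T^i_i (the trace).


The contraction (trace) of a rank-2 tensor is the sum of its diagonal elements.
Diagonal entries: A[1,1] = -2, A[2,2] = 4.6, A[3,3] = 7.8
Tr(A) = -2 + 4.6 + 7.8 = 10.4

10.4


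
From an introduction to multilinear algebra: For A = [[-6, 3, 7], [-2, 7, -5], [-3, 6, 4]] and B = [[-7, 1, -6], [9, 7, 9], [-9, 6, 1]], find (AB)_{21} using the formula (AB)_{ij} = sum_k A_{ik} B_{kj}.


(AB)_{ij} = sum_k A_{ik} B_{kj}.
For i=2, j=1:
A_{21} * B_{11} = -2 * -7 = 14
A_{22} * B_{21} = 7 * 9 = 63
A_{23} * B_{31} = -5 * -9 = 45
Sum = 14 + 63 + 45 = 122

122


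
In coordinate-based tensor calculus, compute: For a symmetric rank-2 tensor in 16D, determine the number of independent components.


A symmetric rank-2 tensor in d dimensions has d(d+1)/2 independent components.
d = 16
d(d+1)/2 = 16 * 17 / 2 = 272 / 2 = 136

136


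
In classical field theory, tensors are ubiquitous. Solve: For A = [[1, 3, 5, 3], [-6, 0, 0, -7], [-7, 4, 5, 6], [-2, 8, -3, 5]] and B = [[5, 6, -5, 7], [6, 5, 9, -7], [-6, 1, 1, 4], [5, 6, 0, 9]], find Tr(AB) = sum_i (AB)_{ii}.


Tr(AB) = sum_i (AB)_{ii} where (AB)_{ii} = sum_k A_{ik} B_{ki}.
(AB)_{11} = 1*5 + 3*6 + 5*-6 + 3*5 = 8
(AB)_{22} = -6*6 + 0*5 + 0*1 + -7*6 = -78
(AB)_{33} = -7*-5 + 4*9 + 5*1 + 6*0 = 76
(AB)_{44} = -2*7 + 8*-7 + -3*4 + 5*9 = -37
Tr(AB) = 8 + -78 + 76 + -37 = -31

-31


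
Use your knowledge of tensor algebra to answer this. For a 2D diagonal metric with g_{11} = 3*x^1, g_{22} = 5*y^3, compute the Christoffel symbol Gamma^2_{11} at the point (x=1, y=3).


For a diagonal metric, Gamma^k_{ij} = (1/2) g^{kk} (dg_{ik}/dx_j + dg_{jk}/dx_i - dg_{ij}/dx_k).
The metric is diagonal, so g_{ab} = 0 for a != b.
At the given point: g_{11} = 3, g_{22} = 135
g^{22} = 1/135
dg_{12}/dx_1 = 0 (off-diagonal)
dg_{12}/dx_1 = 0 (off-diagonal)
dg_{11}/dx_2 = dg_{11}/dx_2 = 0
Numerator = 0 + 0 - 0 = 0
Gamma^2_{11} = 0 / (2 * 135) = 0

0


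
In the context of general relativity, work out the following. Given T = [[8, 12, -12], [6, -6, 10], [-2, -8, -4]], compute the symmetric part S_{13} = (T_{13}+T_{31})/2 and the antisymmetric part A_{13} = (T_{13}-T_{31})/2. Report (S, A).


T_{13} = -12
T_{31} = -2
S_{13} = (-12 + -2)/2 = -14/2 = -7
A_{13} = (-12 - -2)/2 = -10/2 = -5
Check: S + A = -7 + -5 = -12 = T_{13}.

(-7, -5)


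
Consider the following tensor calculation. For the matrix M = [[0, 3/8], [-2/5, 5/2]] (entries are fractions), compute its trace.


The trace is the sum of diagonal entries.
Diagonal: M[1,1] = 0, M[2,2] = 5/2
Tr(M) = 0 + 5/2
Computing step by step:
After adding M[1,1]: 0
After adding M[2,2]: 5/2
Tr(M) = 5/2

5/2


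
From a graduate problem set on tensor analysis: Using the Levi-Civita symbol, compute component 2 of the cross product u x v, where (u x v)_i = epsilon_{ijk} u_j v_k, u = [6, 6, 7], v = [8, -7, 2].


(u x v)_2 = sum_{j,k} epsilon_{2jk} u_j v_k. Only permutations of (1,2,3) contribute; the two non-zero terms are:
eps_{213} u_1 v_3 = -1 * 6 * 2 = -12
eps_{231} u_3 v_1 = 1 * 7 * 8 = 56
(u x v)_2 = 44

44


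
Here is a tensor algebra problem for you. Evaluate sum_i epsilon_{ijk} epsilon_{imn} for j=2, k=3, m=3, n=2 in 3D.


Using the identity: epsilon_{ijk} epsilon_{imn} = delta_{jm} delta_{kn} - delta_{jn} delta_{km}.
delta_{23} = 0
delta_{32} = 0
delta_{22} = 1
delta_{33} = 1
Result = 0 * 0 - 1 * 1 = 0 - 1 = -1

-1


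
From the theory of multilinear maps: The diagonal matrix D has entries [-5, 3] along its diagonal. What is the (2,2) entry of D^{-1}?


For a diagonal matrix, the inverse has entries (D^{-1})_{ii} = 1/d_{ii}.
The diagonal entries are: d_{11} = -5, d_{22} = 3
We need (D^{-1})_{22} = 1/d_{22} = 1/3 = 1/3

1/3


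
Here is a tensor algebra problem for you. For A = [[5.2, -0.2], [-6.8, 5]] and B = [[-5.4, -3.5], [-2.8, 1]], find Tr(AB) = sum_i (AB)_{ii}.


Tr(AB) = sum_i (AB)_{ii} where (AB)_{ii} = sum_k A_{ik} B_{ki}.
(AB)_{11} = 5.2*-5.4 + -0.2*-2.8 = -27.52
(AB)_{22} = -6.8*-3.5 + 5*1 = 28.8
Tr(AB) = -27.52 + 28.8 = 1.28

1.28


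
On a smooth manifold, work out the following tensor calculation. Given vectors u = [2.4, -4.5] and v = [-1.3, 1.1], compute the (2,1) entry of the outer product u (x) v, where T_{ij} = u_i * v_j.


The outer product entry T_{ij} = u_i * v_j.
We need i=2, j=1.
u_2 = -4.5, v_1 = -1.3
T_{2,1} = -4.5 * -1.3 = 5.85

5.85


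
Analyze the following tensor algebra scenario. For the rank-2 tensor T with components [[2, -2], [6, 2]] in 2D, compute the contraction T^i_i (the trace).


The contraction (trace) of a rank-2 tensor is the sum of its diagonal elements.
Diagonal entries: A[1,1] = 2, A[2,2] = 2
Tr(A) = 2 + 2 = 4

4


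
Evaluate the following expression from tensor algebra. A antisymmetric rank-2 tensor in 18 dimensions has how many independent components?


A antisymmetric rank-2 tensor in d dimensions has d(d-1)/2 independent components.
d = 18
d(d-1)/2 = 18 * 17 / 2 = 306 / 2 = 153

153


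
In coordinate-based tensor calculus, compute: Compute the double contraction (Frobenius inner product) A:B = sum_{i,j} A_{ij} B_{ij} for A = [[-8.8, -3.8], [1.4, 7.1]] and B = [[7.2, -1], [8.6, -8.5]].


A:B = sum over all i,j of A_{ij} * B_{ij}.
Row 1: -8.8*7.2=-63.36, -3.8*-1=3.8 => row sum = -59.56
Row 2: 1.4*8.6=12.04, 7.1*-8.5=-60.35 => row sum = -48.31
Total = -59.56 + -48.31 = -107.87

-107.87


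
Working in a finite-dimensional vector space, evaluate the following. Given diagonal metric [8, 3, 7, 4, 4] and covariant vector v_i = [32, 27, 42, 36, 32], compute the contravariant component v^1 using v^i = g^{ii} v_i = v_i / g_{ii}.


To raise an index with a diagonal metric: v^i = v_i / g_{ii}.
For index 1: v_1 = 32, g_{11} = 8
v^1 = 32 / 8 = 4

4


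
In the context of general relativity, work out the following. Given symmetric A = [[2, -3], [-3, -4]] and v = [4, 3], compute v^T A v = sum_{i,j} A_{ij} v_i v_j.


First compute Av:
(Av)_1 = 2*4 + -3*3 = -1
(Av)_2 = -3*4 + -4*3 = -24
Av = [-1, -24]
Then v^T (Av) = 4*-1 + 3*-24
= -4 + -72 = -76

-76


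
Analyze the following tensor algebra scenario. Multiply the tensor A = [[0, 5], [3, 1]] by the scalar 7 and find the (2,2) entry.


Scalar multiplication: (cA)_{ij} = c * A_{ij}.
c = 7
A_{22} = 1
(cA)_{22} = 7 * 1 = 7

7


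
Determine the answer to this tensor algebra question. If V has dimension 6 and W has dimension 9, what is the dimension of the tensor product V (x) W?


The dimension of a tensor product is the product of dimensions.
dim(V) = 6, dim(W) = 9
dim(V (x) W) = 6 * 9 = 54

54


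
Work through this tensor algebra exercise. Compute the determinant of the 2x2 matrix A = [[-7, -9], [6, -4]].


For a 2x2 matrix [[a, b], [c, d]], det = a*d - b*c.
a = -7, b = -9, c = 6, d = -4
a*d = -7 * -4 = 28
b*c = -9 * 6 = -54
det = 28 - -54 = 82

82


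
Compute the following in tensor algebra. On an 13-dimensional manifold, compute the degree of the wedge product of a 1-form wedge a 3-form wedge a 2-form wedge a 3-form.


The degree of a wedge product is the sum of the degrees of the individual forms.
Degrees: 1, 3, 2, 3
Total degree = 1 + 3 + 2 + 3 = 9

9


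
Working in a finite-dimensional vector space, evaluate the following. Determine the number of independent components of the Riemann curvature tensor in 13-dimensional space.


The Riemann tensor in d dimensions has d^2(d^2 - 1)/12 independent components.
d = 13, so d^2 = 169
d^2 - 1 = 168
d^2(d^2 - 1) = 169 * 168 = 28392
Divide by 12: 28392 / 12 = 2366

2366


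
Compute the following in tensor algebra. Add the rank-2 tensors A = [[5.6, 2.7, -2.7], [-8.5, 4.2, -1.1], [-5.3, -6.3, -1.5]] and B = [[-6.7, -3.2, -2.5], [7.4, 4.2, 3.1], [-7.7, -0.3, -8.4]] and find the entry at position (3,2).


Tensor addition is component-wise: (A + B)_{ij} = A_{ij} + B_{ij}.
A_{32} = -6.3
B_{32} = -0.3
(A + B)_{32} = -6.3 + -0.3 = -6.6

-6.6


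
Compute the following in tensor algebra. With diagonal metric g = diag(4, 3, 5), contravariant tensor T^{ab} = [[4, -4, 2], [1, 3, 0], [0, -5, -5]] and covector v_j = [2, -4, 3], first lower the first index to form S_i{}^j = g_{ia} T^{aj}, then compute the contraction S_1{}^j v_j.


Step 1: lower the first index. For a diagonal metric, g_{ia} T^{aj} = g_{ii} T^{ij} (no sum on i).
g_{11} = 4
S_1{}^1 = 4 * T^{11} = 4 * 4 = 16
S_1{}^2 = 4 * T^{12} = 4 * -4 = -16
S_1{}^3 = 4 * T^{13} = 4 * 2 = 8
Step 2: contract S_1{}^j with v_j.
S_1{}^1 * v_1 = 16 * 2 = 32
S_1{}^2 * v_2 = -16 * -4 = 64
S_1{}^3 * v_3 = 8 * 3 = 24
Result = 32 + 64 + 24 = 120

120


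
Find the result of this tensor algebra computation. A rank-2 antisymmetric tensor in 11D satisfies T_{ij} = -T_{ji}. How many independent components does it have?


An antisymmetric rank-2 tensor satisfies A_{ij} = -A_{ji}, so diagonal entries are zero.
The independent components are the upper-triangular entries: C(n, 2) = n(n-1)/2.
n = 11
C(11, 2) = 11 * 10 / 2 = 110 / 2 = 55

55


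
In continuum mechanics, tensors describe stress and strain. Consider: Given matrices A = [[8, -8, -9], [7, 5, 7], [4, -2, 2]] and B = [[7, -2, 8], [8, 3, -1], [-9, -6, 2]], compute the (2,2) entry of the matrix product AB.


(AB)_{ij} = sum_k A_{ik} B_{kj}.
For i=2, j=2:
A_{21} * B_{12} = 7 * -2 = -14
A_{22} * B_{22} = 5 * 3 = 15
A_{23} * B_{32} = 7 * -6 = -42
Sum = -14 + 15 + -42 = -41

-41


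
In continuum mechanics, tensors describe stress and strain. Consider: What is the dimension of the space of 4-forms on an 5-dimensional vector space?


The dimension of the space of p-forms on an n-dimensional space is C(n, p).
n = 5, p = 4
C(5, 4) = 5! / (4! * 1!) = 5

5


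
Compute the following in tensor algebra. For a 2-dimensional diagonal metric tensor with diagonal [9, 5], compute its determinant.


For a diagonal metric, the determinant is the product of diagonal entries.
Diagonal entries: 9, 5
det(g) = 9 * 5 = 45

45


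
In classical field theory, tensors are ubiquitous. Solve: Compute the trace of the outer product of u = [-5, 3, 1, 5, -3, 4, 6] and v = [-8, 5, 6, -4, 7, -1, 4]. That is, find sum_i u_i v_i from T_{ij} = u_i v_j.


The outer product gives T_{ij} = u_i v_j.
The trace (contraction) is Tr(T) = sum_i T_{ii} = sum_i u_i v_i.
Diagonal entries:
T_{11} = u_1 * v_1 = -5 * -8 = 40
T_{22} = u_2 * v_2 = 3 * 5 = 15
T_{33} = u_3 * v_3 = 1 * 6 = 6
T_{44} = u_4 * v_4 = 5 * -4 = -20
T_{55} = u_5 * v_5 = -3 * 7 = -21
T_{66} = u_6 * v_6 = 4 * -1 = -4
T_{77} = u_7 * v_7 = 6 * 4 = 24
Tr(T) = 40 + 15 + 6 + -20 + -21 + -4 + 24 = 40

40


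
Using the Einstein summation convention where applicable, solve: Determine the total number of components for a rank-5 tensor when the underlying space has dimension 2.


The number of components of a rank-r tensor in d dimensions is d^r.
Here d = 2 and r = 5.
2^5 = 32

32


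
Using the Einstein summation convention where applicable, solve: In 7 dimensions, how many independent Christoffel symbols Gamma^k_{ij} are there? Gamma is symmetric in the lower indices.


Christoffel symbols Gamma^k_{ij} are symmetric in i,j, so there are d * d(d+1)/2 independent symbols.
d = 7
d(d+1)/2 = 7 * 8 / 2 = 28
Total = 7 * 28 = 196

196


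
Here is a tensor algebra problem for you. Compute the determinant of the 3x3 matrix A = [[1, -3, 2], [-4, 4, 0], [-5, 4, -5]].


Expanding along the first row, det(A) = a11*M_11 - a12*M_12 + a13*M_13, where M_1j is the (1,j) minor.
Minor M_11 = 4*-5 - 0*4 = -20
Minor M_12 = -4*-5 - 0*-5 = 20
Minor M_13 = -4*4 - 4*-5 = 4
det = 1*(-20) - -3*(20) + 2*(4)
    = -20 - -60 + 8
    = 48

48


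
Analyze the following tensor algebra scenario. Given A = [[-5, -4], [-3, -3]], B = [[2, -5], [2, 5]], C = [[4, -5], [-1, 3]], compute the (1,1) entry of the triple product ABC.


(ABC)_{11} = sum_m (AB)_{1m} C_{m1}. First compute row 1 of AB.
(AB)_{11} = -5*2 + -4*2 = -18
(AB)_{12} = -5*-5 + -4*5 = 5
Now contract with column 1 of C:
(AB)_{11} * C_{11} = -18 * 4 = -72
(AB)_{12} * C_{21} = 5 * -1 = -5
(ABC)_{11} = -72 + -5 = -77

-77


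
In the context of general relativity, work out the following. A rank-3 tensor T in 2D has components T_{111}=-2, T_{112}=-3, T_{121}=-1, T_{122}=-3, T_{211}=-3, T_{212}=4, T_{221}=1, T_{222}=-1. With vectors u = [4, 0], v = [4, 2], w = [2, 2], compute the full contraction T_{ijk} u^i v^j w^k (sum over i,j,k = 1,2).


S = sum over i,j,k of T_{ijk} u_i v_j w_k. Expanding all 8 terms:
T_{111}*u_1*v_1*w_1 = -2*4*4*2 = -64  (running total: -64)
T_{112}*u_1*v_1*w_2 = -3*4*4*2 = -96  (running total: -160)
T_{121}*u_1*v_2*w_1 = -1*4*2*2 = -16  (running total: -176)
T_{122}*u_1*v_2*w_2 = -3*4*2*2 = -48  (running total: -224)
T_{211}*u_2*v_1*w_1 = -3*0*4*2 = 0  (running total: -224)
T_{212}*u_2*v_1*w_2 = 4*0*4*2 = 0  (running total: -224)
T_{221}*u_2*v_2*w_1 = 1*0*2*2 = 0  (running total: -224)
T_{222}*u_2*v_2*w_2 = -1*0*2*2 = 0  (running total: -224)
S = -224

-224


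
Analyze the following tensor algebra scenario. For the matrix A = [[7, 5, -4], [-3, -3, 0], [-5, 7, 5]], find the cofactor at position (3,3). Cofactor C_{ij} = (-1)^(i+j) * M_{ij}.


To find cofactor C_{33}, delete row 3 and column 3.
The resulting 2x2 submatrix is: [[7, 5], [-3, -3]]
Minor M_{33} = 7*-3 - 5*-3
  = -21 - -15 = -6
Sign = (-1)^(3+3) = (-1)^6 = 1
Cofactor C_{33} = 1 * -6 = -6

-6


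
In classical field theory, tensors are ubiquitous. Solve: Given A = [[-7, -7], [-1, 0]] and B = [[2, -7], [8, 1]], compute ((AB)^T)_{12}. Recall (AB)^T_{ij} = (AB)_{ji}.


(AB)^T_{ij} = (AB)_{ji} = sum_k A_{jk} B_{ki}.
For i=1, j=2 we need (AB)_{21}:
A_{21} * B_{11} = -1 * 2 = -2
A_{22} * B_{21} = 0 * 8 = 0
Sum = -2 + 0 = -2

-2


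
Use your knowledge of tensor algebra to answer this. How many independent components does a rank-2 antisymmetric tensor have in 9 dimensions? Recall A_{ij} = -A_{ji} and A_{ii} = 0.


An antisymmetric rank-2 tensor satisfies A_{ij} = -A_{ji}, so diagonal entries are zero.
The independent components are the upper-triangular entries: C(n, 2) = n(n-1)/2.
n = 9
C(9, 2) = 9 * 8 / 2 = 72 / 2 = 36

36


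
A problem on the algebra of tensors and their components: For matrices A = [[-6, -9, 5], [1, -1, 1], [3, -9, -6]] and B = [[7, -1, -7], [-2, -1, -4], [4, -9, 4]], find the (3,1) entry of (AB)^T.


(AB)^T_{ij} = (AB)_{ji} = sum_k A_{jk} B_{ki}.
For i=3, j=1 we need (AB)_{13}:
A_{11} * B_{13} = -6 * -7 = 42
A_{12} * B_{23} = -9 * -4 = 36
A_{13} * B_{33} = 5 * 4 = 20
Sum = 42 + 36 + 20 = 98

98


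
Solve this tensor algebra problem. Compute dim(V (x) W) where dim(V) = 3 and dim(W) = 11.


The dimension of a tensor product is the product of dimensions.
dim(V) = 3, dim(W) = 11
dim(V (x) W) = 3 * 11 = 33

33


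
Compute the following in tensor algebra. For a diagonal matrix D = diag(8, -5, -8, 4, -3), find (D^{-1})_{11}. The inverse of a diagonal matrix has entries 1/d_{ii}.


For a diagonal matrix, the inverse has entries (D^{-1})_{ii} = 1/d_{ii}.
The diagonal entries are: d_{11} = 8, d_{22} = -5, d_{33} = -8, d_{44} = 4, d_{55} = -3
We need (D^{-1})_{11} = 1/d_{11} = 1/8 = 1/8

1/8


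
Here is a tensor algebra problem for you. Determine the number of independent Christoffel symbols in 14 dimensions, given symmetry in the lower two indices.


Christoffel symbols Gamma^k_{ij} are symmetric in i,j, so there are d * d(d+1)/2 independent symbols.
d = 14
d(d+1)/2 = 14 * 15 / 2 = 105
Total = 14 * 105 = 1470

1470


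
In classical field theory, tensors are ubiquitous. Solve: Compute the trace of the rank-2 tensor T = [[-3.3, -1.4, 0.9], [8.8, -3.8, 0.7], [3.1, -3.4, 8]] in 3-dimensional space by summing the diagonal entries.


The contraction (trace) of a rank-2 tensor is the sum of its diagonal elements.
Diagonal entries: A[1,1] = -3.3, A[2,2] = -3.8, A[3,3] = 8
Tr(A) = -3.3 + -3.8 + 8 = 0.9

0.9


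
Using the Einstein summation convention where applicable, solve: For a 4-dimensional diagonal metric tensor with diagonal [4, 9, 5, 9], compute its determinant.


For a diagonal metric, the determinant is the product of diagonal entries.
Diagonal entries: 4, 9, 5, 9
det(g) = 4 * 9 * 5 * 9 = 1620

1620


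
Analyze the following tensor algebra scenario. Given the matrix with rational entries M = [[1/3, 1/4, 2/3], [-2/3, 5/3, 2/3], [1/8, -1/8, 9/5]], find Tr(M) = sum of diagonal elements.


The trace is the sum of diagonal entries.
Diagonal: M[1,1] = 1/3, M[2,2] = 5/3, M[3,3] = 9/5
Tr(M) = 1/3 + 5/3 + 9/5
Computing step by step:
After adding M[1,1]: 1/3
After adding M[2,2]: 2
After adding M[3,3]: 19/5
Tr(M) = 19/5

19/5


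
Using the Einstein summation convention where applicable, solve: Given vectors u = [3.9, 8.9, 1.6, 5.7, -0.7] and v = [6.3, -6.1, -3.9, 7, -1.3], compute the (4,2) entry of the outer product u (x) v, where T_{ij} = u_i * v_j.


The outer product entry T_{ij} = u_i * v_j.
We need i=4, j=2.
u_4 = 5.7, v_2 = -6.1
T_{4,2} = 5.7 * -6.1 = -34.77

-34.77


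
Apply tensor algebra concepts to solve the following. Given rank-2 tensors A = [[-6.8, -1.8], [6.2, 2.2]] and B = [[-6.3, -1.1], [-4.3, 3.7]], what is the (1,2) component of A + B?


Tensor addition is component-wise: (A + B)_{ij} = A_{ij} + B_{ij}.
A_{12} = -1.8
B_{12} = -1.1
(A + B)_{12} = -1.8 + -1.1 = -2.9

-2.9


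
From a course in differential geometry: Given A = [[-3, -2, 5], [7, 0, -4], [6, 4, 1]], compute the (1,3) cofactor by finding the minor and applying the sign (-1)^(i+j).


To find cofactor C_{13}, delete row 1 and column 3.
The resulting 2x2 submatrix is: [[7, 0], [6, 4]]
Minor M_{13} = 7*4 - 0*6
  = 28 - 0 = 28
Sign = (-1)^(1+3) = (-1)^4 = 1
Cofactor C_{13} = 1 * 28 = 28

28


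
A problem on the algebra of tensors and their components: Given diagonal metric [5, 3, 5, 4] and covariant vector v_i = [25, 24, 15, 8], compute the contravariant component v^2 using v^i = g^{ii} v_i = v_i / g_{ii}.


To raise an index with a diagonal metric: v^i = v_i / g_{ii}.
For index 2: v_2 = 24, g_{22} = 3
v^2 = 24 / 3 = 8

8


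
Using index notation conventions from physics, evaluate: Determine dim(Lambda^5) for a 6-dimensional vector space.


The dimension of the space of p-forms on an n-dimensional space is C(n, p).
n = 6, p = 5
C(6, 5) = 6! / (5! * 1!) = 6

6


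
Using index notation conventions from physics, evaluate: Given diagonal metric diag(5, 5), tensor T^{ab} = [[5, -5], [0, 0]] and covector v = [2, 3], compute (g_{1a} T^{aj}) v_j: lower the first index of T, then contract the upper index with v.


Step 1: lower the first index. For a diagonal metric, g_{ia} T^{aj} = g_{ii} T^{ij} (no sum on i).
g_{11} = 5
S_1{}^1 = 5 * T^{11} = 5 * 5 = 25
S_1{}^2 = 5 * T^{12} = 5 * -5 = -25
Step 2: contract S_1{}^j with v_j.
S_1{}^1 * v_1 = 25 * 2 = 50
S_1{}^2 * v_2 = -25 * 3 = -75
Result = 50 + -75 = -25

-25


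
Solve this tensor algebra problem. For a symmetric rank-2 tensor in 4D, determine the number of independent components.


A symmetric rank-2 tensor in d dimensions has d(d+1)/2 independent components.
d = 4
d(d+1)/2 = 4 * 5 / 2 = 20 / 2 = 10

10


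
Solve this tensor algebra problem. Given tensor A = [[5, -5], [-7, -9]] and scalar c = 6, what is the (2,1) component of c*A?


Scalar multiplication: (cA)_{ij} = c * A_{ij}.
c = 6
A_{21} = -7
(cA)_{21} = 6 * -7 = -42

-42


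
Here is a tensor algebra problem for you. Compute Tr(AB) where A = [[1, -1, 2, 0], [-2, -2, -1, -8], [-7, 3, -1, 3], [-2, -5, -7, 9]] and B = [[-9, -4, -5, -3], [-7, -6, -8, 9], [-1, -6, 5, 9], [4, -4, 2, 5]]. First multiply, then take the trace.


Tr(AB) = sum_i (AB)_{ii} where (AB)_{ii} = sum_k A_{ik} B_{ki}.
(AB)_{11} = 1*-9 + -1*-7 + 2*-1 + 0*4 = -4
(AB)_{22} = -2*-4 + -2*-6 + -1*-6 + -8*-4 = 58
(AB)_{33} = -7*-5 + 3*-8 + -1*5 + 3*2 = 12
(AB)_{44} = -2*-3 + -5*9 + -7*9 + 9*5 = -57
Tr(AB) = -4 + 58 + 12 + -57 = 9

9


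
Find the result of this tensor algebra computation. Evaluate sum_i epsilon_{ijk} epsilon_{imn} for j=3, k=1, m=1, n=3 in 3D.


Using the identity: epsilon_{ijk} epsilon_{imn} = delta_{jm} delta_{kn} - delta_{jn} delta_{km}.
delta_{31} = 0
delta_{13} = 0
delta_{33} = 1
delta_{11} = 1
Result = 0 * 0 - 1 * 1 = 0 - 1 = -1

-1


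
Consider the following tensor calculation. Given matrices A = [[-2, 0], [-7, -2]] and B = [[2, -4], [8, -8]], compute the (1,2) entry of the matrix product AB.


(AB)_{ij} = sum_k A_{ik} B_{kj}.
For i=1, j=2:
A_{11} * B_{12} = -2 * -4 = 8
A_{12} * B_{22} = 0 * -8 = 0
Sum = 8 + 0 = 8

8


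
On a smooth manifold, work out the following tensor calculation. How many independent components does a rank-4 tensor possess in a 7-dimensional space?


The number of components of a rank-r tensor in d dimensions is d^r.
Here d = 7 and r = 4.
7^4 = 2401

2401


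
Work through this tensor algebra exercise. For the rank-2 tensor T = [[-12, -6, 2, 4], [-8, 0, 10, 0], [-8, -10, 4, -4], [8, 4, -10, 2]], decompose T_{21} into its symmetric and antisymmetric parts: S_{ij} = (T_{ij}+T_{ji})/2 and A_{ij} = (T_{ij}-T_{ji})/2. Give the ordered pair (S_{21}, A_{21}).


T_{21} = -8
T_{12} = -6
S_{21} = (-8 + -6)/2 = -14/2 = -7
A_{21} = (-8 - -6)/2 = -2/2 = -1
Check: S + A = -7 + -1 = -8 = T_{21}.

(-7, -1)


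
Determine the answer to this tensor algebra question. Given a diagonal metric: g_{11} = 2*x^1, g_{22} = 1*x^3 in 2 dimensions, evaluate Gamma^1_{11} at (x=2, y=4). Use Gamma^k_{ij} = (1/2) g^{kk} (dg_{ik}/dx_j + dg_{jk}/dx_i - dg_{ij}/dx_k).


For a diagonal metric, Gamma^k_{ij} = (1/2) g^{kk} (dg_{ik}/dx_j + dg_{jk}/dx_i - dg_{ij}/dx_k).
The metric is diagonal, so g_{ab} = 0 for a != b.
At the given point: g_{11} = 4, g_{22} = 8
g^{11} = 1/4
dg_{11}/dx_1 = dg_{11}/dx_1 = 2
dg_{11}/dx_1 = dg_{11}/dx_1 = 2
dg_{11}/dx_1 = dg_{11}/dx_1 = 2
Numerator = 2 + 2 - 2 = 2
Gamma^1_{11} = 2 / (2 * 4) = 1/4

1/4


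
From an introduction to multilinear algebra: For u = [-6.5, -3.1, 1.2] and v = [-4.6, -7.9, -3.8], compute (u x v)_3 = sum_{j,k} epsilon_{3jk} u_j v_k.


(u x v)_3 = sum_{j,k} epsilon_{3jk} u_j v_k. Only permutations of (1,2,3) contribute; the two non-zero terms are:
eps_{312} u_1 v_2 = 1 * -6.5 * -7.9 = 51.35
eps_{321} u_2 v_1 = -1 * -3.1 * -4.6 = -14.26
(u x v)_3 = 37.09

37.09


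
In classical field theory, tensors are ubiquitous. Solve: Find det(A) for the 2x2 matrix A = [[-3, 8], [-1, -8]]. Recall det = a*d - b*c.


For a 2x2 matrix [[a, b], [c, d]], det = a*d - b*c.
a = -3, b = 8, c = -1, d = -8
a*d = -3 * -8 = 24
b*c = 8 * -1 = -8
det = 24 - -8 = 32

32


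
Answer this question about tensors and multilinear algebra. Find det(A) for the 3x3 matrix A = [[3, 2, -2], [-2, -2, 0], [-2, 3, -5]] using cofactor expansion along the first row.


Expanding along the first row, det(A) = a11*M_11 - a12*M_12 + a13*M_13, where M_1j is the (1,j) minor.
Minor M_11 = -2*-5 - 0*3 = 10
Minor M_12 = -2*-5 - 0*-2 = 10
Minor M_13 = -2*3 - -2*-2 = -10
det = 3*(10) - 2*(10) + -2*(-10)
    = 30 - 20 + 20
    = 30

30


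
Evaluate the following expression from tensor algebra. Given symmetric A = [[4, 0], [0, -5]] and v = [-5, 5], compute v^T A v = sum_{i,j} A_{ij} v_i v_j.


First compute Av:
(Av)_1 = 4*-5 + 0*5 = -20
(Av)_2 = 0*-5 + -5*5 = -25
Av = [-20, -25]
Then v^T (Av) = -5*-20 + 5*-25
= 100 + -125 = -25

-25


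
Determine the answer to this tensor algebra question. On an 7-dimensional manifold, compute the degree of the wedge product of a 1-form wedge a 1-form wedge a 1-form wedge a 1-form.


The degree of a wedge product is the sum of the degrees of the individual forms.
Degrees: 1, 1, 1, 1
Total degree = 1 + 1 + 1 + 1 = 4

4


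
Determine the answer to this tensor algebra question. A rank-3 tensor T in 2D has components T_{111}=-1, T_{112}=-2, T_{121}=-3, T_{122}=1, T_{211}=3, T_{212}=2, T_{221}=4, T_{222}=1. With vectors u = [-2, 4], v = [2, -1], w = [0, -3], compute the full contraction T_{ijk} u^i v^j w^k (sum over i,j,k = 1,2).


S = sum over i,j,k of T_{ijk} u_i v_j w_k. Expanding all 8 terms:
T_{111}*u_1*v_1*w_1 = -1*-2*2*0 = 0  (running total: 0)
T_{112}*u_1*v_1*w_2 = -2*-2*2*-3 = -24  (running total: -24)
T_{121}*u_1*v_2*w_1 = -3*-2*-1*0 = 0  (running total: -24)
T_{122}*u_1*v_2*w_2 = 1*-2*-1*-3 = -6  (running total: -30)
T_{211}*u_2*v_1*w_1 = 3*4*2*0 = 0  (running total: -30)
T_{212}*u_2*v_1*w_2 = 2*4*2*-3 = -48  (running total: -78)
T_{221}*u_2*v_2*w_1 = 4*4*-1*0 = 0  (running total: -78)
T_{222}*u_2*v_2*w_2 = 1*4*-1*-3 = 12  (running total: -66)
S = -66

-66


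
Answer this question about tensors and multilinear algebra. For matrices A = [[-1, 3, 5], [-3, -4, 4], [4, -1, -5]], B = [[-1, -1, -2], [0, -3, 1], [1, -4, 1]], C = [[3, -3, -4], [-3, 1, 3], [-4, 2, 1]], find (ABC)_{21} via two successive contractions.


(ABC)_{21} = sum_m (AB)_{2m} C_{m1}. First compute row 2 of AB.
(AB)_{21} = -3*-1 + -4*0 + 4*1 = 7
(AB)_{22} = -3*-1 + -4*-3 + 4*-4 = -1
(AB)_{23} = -3*-2 + -4*1 + 4*1 = 6
Now contract with column 1 of C:
(AB)_{21} * C_{11} = 7 * 3 = 21
(AB)_{22} * C_{21} = -1 * -3 = 3
(AB)_{23} * C_{31} = 6 * -4 = -24
(ABC)_{21} = 21 + 3 + -24 = 0

0


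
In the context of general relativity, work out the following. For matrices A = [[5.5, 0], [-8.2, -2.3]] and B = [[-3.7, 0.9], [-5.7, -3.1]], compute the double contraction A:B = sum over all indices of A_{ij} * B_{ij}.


A:B = sum over all i,j of A_{ij} * B_{ij}.
Row 1: 5.5*-3.7=-20.35, 0*0.9=0 => row sum = -20.35
Row 2: -8.2*-5.7=46.74, -2.3*-3.1=7.13 => row sum = 53.87
Total = -20.35 + 53.87 = 33.52

33.52


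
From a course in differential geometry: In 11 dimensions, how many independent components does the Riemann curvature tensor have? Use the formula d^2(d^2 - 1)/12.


The Riemann tensor in d dimensions has d^2(d^2 - 1)/12 independent components.
d = 11, so d^2 = 121
d^2 - 1 = 120
d^2(d^2 - 1) = 121 * 120 = 14520
Divide by 12: 14520 / 12 = 1210

1210


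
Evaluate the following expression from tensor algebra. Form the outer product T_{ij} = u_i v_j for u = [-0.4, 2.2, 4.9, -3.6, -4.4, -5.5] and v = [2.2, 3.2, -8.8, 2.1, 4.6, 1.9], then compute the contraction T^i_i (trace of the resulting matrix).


The outer product gives T_{ij} = u_i v_j.
The trace (contraction) is Tr(T) = sum_i T_{ii} = sum_i u_i v_i.
Diagonal entries:
T_{11} = u_1 * v_1 = -0.4 * 2.2 = -0.88
T_{22} = u_2 * v_2 = 2.2 * 3.2 = 7.04
T_{33} = u_3 * v_3 = 4.9 * -8.8 = -43.12
T_{44} = u_4 * v_4 = -3.6 * 2.1 = -7.56
T_{55} = u_5 * v_5 = -4.4 * 4.6 = -20.24
T_{66} = u_6 * v_6 = -5.5 * 1.9 = -10.45
Tr(T) = -0.88 + 7.04 + -43.12 + -7.56 + -20.24 + -10.45 = -75.21

-75.21


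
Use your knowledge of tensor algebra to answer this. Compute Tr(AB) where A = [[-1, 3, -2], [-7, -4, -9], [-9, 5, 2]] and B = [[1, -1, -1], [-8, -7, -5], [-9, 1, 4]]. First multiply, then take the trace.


Tr(AB) = sum_i (AB)_{ii} where (AB)_{ii} = sum_k A_{ik} B_{ki}.
(AB)_{11} = -1*1 + 3*-8 + -2*-9 = -7
(AB)_{22} = -7*-1 + -4*-7 + -9*1 = 26
(AB)_{33} = -9*-1 + 5*-5 + 2*4 = -8
Tr(AB) = -7 + 26 + -8 = 11

11


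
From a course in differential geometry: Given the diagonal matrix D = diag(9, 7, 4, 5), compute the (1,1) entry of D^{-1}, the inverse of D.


For a diagonal matrix, the inverse has entries (D^{-1})_{ii} = 1/d_{ii}.
The diagonal entries are: d_{11} = 9, d_{22} = 7, d_{33} = 4, d_{44} = 5
We need (D^{-1})_{11} = 1/d_{11} = 1/9 = 1/9

1/9


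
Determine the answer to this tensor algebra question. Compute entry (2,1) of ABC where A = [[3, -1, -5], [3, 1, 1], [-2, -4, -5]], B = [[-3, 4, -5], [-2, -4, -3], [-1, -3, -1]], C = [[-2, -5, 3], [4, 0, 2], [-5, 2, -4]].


(ABC)_{21} = sum_m (AB)_{2m} C_{m1}. First compute row 2 of AB.
(AB)_{21} = 3*-3 + 1*-2 + 1*-1 = -12
(AB)_{22} = 3*4 + 1*-4 + 1*-3 = 5
(AB)_{23} = 3*-5 + 1*-3 + 1*-1 = -19
Now contract with column 1 of C:
(AB)_{21} * C_{11} = -12 * -2 = 24
(AB)_{22} * C_{21} = 5 * 4 = 20
(AB)_{23} * C_{31} = -19 * -5 = 95
(ABC)_{21} = 24 + 20 + 95 = 139

139


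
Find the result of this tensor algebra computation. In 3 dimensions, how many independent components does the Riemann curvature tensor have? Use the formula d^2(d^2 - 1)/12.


The Riemann tensor in d dimensions has d^2(d^2 - 1)/12 independent components.
d = 3, so d^2 = 9
d^2 - 1 = 8
d^2(d^2 - 1) = 9 * 8 = 72
Divide by 12: 72 / 12 = 6

6


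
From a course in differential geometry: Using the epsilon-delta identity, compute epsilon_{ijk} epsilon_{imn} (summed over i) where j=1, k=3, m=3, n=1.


Using the identity: epsilon_{ijk} epsilon_{imn} = delta_{jm} delta_{kn} - delta_{jn} delta_{km}.
delta_{13} = 0
delta_{31} = 0
delta_{11} = 1
delta_{33} = 1
Result = 0 * 0 - 1 * 1 = 0 - 1 = -1

-1


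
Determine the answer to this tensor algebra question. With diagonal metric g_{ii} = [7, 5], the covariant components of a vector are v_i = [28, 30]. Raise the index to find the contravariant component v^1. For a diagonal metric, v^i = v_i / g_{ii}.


To raise an index with a diagonal metric: v^i = v_i / g_{ii}.
For index 1: v_1 = 28, g_{11} = 7
v^1 = 28 / 7 = 4

4


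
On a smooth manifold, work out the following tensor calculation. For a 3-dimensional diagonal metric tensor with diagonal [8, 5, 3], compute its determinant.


For a diagonal metric, the determinant is the product of diagonal entries.
Diagonal entries: 8, 5, 3
det(g) = 8 * 5 * 3 = 120

120


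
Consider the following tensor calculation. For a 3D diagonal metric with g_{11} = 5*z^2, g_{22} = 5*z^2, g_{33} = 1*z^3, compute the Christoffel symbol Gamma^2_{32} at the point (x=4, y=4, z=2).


For a diagonal metric, Gamma^k_{ij} = (1/2) g^{kk} (dg_{ik}/dx_j + dg_{jk}/dx_i - dg_{ij}/dx_k).
The metric is diagonal, so g_{ab} = 0 for a != b.
At the given point: g_{11} = 20, g_{22} = 20, g_{33} = 8
g^{22} = 1/20
dg_{32}/dx_2 = 0 (off-diagonal)
dg_{22}/dx_3 = dg_{22}/dx_3 = 20
dg_{32}/dx_2 = 0 (off-diagonal)
Numerator = 0 + 20 - 0 = 20
Gamma^2_{32} = 20 / (2 * 20) = 1/2

1/2


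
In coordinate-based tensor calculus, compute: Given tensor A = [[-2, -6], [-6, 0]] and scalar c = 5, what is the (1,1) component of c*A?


Scalar multiplication: (cA)_{ij} = c * A_{ij}.
c = 5
A_{11} = -2
(cA)_{11} = 5 * -2 = -10

-10


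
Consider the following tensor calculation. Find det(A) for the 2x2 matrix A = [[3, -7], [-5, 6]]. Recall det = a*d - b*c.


For a 2x2 matrix [[a, b], [c, d]], det = a*d - b*c.
a = 3, b = -7, c = -5, d = 6
a*d = 3 * 6 = 18
b*c = -7 * -5 = 35
det = 18 - 35 = -17

-17


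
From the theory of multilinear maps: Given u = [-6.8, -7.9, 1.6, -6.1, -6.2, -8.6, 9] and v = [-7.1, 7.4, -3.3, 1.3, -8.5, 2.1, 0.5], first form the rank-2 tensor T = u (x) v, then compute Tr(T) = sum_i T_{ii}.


The outer product gives T_{ij} = u_i v_j.
The trace (contraction) is Tr(T) = sum_i T_{ii} = sum_i u_i v_i.
Diagonal entries:
T_{11} = u_1 * v_1 = -6.8 * -7.1 = 48.28
T_{22} = u_2 * v_2 = -7.9 * 7.4 = -58.46
T_{33} = u_3 * v_3 = 1.6 * -3.3 = -5.28
T_{44} = u_4 * v_4 = -6.1 * 1.3 = -7.93
T_{55} = u_5 * v_5 = -6.2 * -8.5 = 52.7
T_{66} = u_6 * v_6 = -8.6 * 2.1 = -18.06
T_{77} = u_7 * v_7 = 9 * 0.5 = 4.5
Tr(T) = 48.28 + -58.46 + -5.28 + -7.93 + 52.7 + -18.06 + 4.5 = 15.75

15.75


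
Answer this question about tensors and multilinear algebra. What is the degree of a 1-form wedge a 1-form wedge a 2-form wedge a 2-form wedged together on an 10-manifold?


The degree of a wedge product is the sum of the degrees of the individual forms.
Degrees: 1, 1, 2, 2
Total degree = 1 + 1 + 2 + 2 = 6

6


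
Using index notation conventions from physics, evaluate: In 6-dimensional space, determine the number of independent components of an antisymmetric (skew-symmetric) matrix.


An antisymmetric rank-2 tensor satisfies A_{ij} = -A_{ji}, so diagonal entries are zero.
The independent components are the upper-triangular entries: C(n, 2) = n(n-1)/2.
n = 6
C(6, 2) = 6 * 5 / 2 = 30 / 2 = 15

15


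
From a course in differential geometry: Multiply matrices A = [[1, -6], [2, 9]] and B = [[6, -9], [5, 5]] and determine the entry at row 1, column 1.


(AB)_{ij} = sum_k A_{ik} B_{kj}.
For i=1, j=1:
A_{11} * B_{11} = 1 * 6 = 6
A_{12} * B_{21} = -6 * 5 = -30
Sum = 6 + -30 = -24

-24


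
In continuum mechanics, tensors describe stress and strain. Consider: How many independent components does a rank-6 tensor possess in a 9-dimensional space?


The number of components of a rank-r tensor in d dimensions is d^r.
Here d = 9 and r = 6.
9^6 = 531441

531441
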